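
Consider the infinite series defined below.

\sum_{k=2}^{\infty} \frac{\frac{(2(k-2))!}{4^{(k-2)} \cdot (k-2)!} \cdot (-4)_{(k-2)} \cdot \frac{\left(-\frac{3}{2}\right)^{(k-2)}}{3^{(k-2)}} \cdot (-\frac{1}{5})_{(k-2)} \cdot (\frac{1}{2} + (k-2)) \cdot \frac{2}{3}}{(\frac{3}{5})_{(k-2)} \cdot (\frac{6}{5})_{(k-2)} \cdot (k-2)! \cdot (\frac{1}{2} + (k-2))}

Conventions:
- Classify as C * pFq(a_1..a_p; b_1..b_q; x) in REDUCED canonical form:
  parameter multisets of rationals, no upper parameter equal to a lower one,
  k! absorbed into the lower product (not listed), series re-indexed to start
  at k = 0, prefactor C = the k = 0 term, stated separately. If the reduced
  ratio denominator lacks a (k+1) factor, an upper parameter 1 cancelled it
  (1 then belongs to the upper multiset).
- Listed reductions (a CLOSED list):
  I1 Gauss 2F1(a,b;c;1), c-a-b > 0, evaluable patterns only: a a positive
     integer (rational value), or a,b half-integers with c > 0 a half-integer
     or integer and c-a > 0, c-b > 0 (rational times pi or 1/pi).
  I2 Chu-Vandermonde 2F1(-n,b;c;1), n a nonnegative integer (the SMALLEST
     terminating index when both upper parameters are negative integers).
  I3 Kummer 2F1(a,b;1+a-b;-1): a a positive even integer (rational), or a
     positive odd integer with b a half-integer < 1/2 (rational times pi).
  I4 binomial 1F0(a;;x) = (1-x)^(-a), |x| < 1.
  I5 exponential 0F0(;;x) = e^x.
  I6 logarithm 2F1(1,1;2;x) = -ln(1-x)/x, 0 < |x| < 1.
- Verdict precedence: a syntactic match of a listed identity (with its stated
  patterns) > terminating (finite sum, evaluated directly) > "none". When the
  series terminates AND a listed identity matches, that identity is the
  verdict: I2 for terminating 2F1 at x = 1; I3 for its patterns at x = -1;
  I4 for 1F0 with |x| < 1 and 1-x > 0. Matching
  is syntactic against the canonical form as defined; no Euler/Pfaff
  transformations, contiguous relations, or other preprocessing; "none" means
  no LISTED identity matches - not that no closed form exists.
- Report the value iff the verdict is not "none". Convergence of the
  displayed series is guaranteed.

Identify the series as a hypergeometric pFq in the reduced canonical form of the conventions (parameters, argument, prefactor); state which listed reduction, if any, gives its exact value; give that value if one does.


x = -\frac{1}{2} here; the reduced form reads 3F2, upper {-4, -\frac{1}{5}, \frac{1}{2}}, lower {\frac{3}{5}, \frac{6}{5}}, C = \frac{2}{3}. Verdict: terminating (-4 upstairs). 5 nonzero terms in all; added directly. Exact value: \frac{13439453}{31629312}.

Structural cue: from the first term \frac{2}{3}: k + 1/2 divides numerator and denominator alike; prefactor 2/3 after cancelling.
Ratio: r(k) = -\frac{1}{2} * (k-4) (k-\frac{1}{5}) (k+\frac{1}{2}) / [(k+\frac{3}{5}) (k+\frac{6}{5}) (k+1)] - rational in k. x = -\frac{1}{2}; t_0 = \frac{2}{3}; negate the roots.


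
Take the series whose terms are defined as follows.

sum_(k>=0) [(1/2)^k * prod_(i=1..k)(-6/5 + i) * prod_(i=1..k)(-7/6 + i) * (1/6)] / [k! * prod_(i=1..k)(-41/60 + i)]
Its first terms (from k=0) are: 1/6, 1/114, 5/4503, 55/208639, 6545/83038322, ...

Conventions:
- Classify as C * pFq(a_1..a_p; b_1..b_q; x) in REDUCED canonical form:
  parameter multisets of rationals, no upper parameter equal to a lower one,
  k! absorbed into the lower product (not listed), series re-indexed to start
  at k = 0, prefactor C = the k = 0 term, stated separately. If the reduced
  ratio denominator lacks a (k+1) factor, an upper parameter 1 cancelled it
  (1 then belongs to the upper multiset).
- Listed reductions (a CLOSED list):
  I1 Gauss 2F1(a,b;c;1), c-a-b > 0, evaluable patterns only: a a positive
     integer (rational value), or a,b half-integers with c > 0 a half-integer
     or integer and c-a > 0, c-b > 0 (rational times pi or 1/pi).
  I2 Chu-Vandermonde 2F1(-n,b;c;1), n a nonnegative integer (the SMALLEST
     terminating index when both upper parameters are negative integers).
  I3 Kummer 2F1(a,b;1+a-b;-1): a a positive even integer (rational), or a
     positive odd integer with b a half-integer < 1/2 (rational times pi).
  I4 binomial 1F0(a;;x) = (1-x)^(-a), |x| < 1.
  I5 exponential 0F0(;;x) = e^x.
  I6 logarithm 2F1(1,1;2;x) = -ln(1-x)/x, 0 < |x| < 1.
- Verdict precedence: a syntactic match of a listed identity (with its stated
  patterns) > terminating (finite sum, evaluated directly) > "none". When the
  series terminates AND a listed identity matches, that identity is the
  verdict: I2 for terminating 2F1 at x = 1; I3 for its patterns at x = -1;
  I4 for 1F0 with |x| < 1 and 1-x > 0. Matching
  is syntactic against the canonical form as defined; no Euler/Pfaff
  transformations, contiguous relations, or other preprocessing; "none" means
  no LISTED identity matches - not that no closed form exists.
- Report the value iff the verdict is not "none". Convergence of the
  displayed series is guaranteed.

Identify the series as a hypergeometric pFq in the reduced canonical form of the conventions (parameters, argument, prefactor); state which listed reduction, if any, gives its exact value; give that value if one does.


x = 1/2 here; the reduced form reads 2F1, upper {-1/5, -1/6}, lower {19/60}, C = 1/6. Verdict: none. No listed pattern accepts 2F1(-1/5, -1/6; 19/60; 1/2).

The tell: t_0 = 1/6 here, and the running product (C = 1/6, x = 1/2) telescopes to a rising factorial.
Adjacent-term ratio: r(k) = (1/2) * (k-1/5) (k-1/6) / [(k+19/60) (k+1)] - poly over poly, x = (1/2) from leading terms; C = 1/6 at k = 0.


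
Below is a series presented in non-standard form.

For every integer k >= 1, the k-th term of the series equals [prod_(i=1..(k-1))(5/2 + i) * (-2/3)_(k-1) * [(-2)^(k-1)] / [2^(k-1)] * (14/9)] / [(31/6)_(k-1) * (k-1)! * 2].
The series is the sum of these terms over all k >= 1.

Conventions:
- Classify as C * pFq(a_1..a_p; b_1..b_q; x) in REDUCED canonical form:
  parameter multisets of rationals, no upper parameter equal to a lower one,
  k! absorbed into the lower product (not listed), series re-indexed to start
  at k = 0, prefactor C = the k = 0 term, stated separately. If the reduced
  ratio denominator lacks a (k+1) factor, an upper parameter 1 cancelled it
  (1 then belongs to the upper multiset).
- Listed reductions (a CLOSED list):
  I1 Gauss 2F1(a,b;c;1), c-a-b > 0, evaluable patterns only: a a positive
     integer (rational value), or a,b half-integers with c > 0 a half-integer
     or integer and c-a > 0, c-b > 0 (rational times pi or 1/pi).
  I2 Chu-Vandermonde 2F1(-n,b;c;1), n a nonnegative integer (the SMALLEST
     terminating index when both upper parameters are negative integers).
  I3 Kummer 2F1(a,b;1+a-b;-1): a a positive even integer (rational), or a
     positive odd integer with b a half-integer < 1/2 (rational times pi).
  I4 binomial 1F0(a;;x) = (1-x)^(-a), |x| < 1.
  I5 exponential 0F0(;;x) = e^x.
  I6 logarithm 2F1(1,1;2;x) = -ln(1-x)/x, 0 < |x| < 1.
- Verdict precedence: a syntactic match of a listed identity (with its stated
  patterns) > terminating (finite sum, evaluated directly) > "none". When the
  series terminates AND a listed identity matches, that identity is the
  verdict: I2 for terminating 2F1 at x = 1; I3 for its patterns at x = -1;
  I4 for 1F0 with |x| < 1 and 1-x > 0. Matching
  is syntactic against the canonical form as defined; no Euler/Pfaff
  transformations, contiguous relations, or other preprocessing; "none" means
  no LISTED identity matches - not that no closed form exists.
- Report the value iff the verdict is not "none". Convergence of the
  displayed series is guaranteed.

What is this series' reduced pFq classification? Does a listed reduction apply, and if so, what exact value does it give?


This is 7/9 * 2F1(-2/3, 7/2; 31/6; -1) in reduced canonical form. Verdict: none. No listed pattern accepts 2F1(-2/3, 7/2; 31/6; -1).

Key observation: with t_0 = 7/9, the running product (prefactor 7/9) telescopes to a rising factorial.
Consecutive-term ratio: r(k) = (-1) * (k-2/3) (k+7/2) / [(k+31/6) (k+1)] ; factor over Q: parameters, x = (-1), and C = 7/9.


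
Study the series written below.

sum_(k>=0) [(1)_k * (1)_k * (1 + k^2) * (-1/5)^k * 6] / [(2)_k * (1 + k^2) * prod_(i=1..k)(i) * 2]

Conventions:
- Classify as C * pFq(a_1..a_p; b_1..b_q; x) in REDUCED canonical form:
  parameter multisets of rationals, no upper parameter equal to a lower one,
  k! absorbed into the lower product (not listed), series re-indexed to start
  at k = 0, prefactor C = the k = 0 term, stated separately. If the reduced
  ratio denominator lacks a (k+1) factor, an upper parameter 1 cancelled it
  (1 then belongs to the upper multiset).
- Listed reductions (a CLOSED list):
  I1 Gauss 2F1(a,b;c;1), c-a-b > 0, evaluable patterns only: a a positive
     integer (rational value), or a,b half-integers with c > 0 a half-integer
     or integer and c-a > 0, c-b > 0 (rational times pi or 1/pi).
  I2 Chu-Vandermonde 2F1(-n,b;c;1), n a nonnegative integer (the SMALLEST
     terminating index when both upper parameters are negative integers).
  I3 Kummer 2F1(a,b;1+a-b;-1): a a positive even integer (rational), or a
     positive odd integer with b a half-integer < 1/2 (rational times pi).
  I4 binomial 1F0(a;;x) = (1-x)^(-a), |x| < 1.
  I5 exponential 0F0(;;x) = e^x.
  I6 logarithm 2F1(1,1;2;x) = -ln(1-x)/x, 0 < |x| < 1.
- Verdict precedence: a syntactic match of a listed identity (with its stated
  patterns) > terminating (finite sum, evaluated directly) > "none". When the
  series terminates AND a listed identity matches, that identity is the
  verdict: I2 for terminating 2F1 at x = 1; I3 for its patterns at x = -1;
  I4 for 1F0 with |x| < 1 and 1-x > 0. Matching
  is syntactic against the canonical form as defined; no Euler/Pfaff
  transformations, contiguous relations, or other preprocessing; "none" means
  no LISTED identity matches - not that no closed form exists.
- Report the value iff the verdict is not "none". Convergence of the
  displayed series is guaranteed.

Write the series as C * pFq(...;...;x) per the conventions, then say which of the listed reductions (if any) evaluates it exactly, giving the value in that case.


Prefactor 3, argument -1/5: 2F1 with upper {1, 1} over lower {2}. Verdict: this is the I6 logarithm reduction (the logarithm: parameters (1,1;2), x = -1/5). Its exact value is 15 * ln(6/5).

Key observation: t_0 being 3, the constant factors (C = 3) combine into one prefactor.
Term ratio: r(k) = (-1/5) * (k+1) (k+1) / [(k+2) (k+1)] - rational; roots negated = parameters, x = (-1/5), C = 3.


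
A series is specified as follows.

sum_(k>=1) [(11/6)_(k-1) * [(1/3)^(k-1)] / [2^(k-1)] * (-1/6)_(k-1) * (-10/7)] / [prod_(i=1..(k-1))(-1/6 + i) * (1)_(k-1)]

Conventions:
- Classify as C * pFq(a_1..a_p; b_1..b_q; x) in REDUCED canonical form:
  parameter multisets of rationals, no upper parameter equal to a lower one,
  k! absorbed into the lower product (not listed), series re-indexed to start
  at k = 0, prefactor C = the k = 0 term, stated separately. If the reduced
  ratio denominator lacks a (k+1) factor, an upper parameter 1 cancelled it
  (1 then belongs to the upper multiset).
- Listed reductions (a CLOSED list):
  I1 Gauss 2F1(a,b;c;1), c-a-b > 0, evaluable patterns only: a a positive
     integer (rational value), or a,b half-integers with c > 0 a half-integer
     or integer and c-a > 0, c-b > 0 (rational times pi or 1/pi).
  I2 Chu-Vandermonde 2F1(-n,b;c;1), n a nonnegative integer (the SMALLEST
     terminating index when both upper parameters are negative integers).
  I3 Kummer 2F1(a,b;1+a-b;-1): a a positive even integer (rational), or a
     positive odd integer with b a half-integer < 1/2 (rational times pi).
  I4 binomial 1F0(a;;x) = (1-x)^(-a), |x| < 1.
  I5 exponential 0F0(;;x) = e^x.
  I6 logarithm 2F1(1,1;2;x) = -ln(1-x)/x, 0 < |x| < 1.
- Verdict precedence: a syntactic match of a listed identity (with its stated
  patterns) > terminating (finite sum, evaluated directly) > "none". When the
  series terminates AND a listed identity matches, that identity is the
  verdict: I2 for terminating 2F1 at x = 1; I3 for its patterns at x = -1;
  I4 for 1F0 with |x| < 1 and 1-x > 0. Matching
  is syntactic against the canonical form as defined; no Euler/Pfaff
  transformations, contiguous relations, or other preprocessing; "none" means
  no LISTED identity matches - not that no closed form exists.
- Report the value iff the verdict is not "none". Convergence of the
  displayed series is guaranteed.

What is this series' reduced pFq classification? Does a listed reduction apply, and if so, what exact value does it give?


Canonical form: C = -10/7 times 2F1 with upper {-1/6, 11/6}, lower {5/6}, x = 1/6. Verdict: none here - no I1-I6 shape fits x = 1/6 with lower {5/6}.

Key observation: t_0 = -10/7 here, and (1)_k (C = -10/7) is k! itself.
Term ratio: r(k) = (1/6) * (k-1/6) (k+11/6) / [(k+5/6) (k+1)] - rational in k. x = (1/6); t_0 = -10/7; negate the roots.


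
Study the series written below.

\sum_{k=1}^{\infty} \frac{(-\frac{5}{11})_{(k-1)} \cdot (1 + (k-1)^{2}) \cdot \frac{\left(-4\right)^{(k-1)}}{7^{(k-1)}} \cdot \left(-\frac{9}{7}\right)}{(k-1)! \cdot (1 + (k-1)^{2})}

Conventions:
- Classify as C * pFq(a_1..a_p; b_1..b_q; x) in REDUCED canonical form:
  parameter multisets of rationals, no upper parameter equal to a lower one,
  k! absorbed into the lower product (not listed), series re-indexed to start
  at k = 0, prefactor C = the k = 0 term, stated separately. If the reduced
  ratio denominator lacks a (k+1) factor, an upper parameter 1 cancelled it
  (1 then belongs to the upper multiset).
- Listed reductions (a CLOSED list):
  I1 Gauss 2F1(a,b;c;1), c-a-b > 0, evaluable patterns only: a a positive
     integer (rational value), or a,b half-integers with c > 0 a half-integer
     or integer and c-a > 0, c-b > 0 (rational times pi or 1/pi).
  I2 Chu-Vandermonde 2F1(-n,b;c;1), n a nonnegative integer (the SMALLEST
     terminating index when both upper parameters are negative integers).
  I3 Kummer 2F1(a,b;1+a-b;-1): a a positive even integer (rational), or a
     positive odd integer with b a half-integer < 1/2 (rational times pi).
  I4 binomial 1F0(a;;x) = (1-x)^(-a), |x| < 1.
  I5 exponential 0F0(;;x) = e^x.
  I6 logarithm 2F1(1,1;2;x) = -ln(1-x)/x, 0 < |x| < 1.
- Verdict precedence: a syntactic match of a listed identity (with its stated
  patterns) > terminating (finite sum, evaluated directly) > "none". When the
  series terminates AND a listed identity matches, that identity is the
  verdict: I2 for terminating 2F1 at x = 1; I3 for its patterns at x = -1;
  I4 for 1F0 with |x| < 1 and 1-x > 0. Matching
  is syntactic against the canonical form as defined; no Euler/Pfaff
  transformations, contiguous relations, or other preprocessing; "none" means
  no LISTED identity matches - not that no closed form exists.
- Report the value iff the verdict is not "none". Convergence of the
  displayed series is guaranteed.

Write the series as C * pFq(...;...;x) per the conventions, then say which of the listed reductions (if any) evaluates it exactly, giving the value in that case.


Canonical form: C = -\frac{9}{7} times 1F0 with upper {-\frac{5}{11}}, lower {-}, x = -\frac{4}{7}. Verdict: this is binomial (I4) (the 1F0 binomial series: exponent 5/11, x = -\frac{4}{7}). Value: \left(-\frac{9}{7}\right) \cdot \left(\frac{11}{7}\right)^{\frac{5}{11}}.

Key step: from the first term -\frac{9}{7}: the two geometric factors (prefactor -9/7) combine into one argument.
Term ratio: r(k) = -\frac{4}{7} * (k-\frac{5}{11}) / [(k+1)] - poly over poly, x = -\frac{4}{7} from leading terms; C = -\frac{9}{7} at k = 0.


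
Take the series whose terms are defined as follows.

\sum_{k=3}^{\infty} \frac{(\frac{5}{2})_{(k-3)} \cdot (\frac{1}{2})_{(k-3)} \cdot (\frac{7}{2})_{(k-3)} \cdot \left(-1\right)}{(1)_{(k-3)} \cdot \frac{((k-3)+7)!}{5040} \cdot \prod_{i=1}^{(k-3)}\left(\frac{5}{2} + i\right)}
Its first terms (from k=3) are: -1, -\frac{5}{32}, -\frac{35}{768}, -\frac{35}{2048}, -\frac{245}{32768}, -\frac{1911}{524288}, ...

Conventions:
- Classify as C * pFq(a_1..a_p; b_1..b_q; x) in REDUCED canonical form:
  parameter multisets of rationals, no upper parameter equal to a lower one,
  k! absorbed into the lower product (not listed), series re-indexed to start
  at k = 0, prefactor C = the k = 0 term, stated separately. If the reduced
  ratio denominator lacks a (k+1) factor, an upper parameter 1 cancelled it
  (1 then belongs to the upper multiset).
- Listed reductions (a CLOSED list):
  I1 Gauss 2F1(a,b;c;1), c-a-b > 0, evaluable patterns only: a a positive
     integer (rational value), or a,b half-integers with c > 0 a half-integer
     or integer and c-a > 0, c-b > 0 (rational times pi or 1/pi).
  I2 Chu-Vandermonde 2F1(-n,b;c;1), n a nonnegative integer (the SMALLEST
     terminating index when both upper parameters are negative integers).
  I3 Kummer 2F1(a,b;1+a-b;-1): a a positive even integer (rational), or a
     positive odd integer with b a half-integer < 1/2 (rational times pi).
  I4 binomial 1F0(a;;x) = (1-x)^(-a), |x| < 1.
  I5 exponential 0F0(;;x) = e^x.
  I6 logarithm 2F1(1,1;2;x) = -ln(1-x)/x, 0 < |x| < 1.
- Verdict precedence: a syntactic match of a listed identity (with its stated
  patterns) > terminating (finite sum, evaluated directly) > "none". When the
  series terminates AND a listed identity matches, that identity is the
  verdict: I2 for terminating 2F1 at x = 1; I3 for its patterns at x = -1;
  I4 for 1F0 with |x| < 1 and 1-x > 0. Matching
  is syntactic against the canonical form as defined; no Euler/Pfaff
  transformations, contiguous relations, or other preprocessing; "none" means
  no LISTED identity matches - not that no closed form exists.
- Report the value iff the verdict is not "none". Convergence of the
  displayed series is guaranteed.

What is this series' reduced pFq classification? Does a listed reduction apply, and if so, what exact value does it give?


Key observation: with t_0 = -1, the lower running product (prefactor -1) is a rising factorial.
Step ratio: r(k) = 1 * (k+\frac{1}{2}) (k+\frac{5}{2}) / [(k+8) (k+1)] ; factor over Q: parameters, x = 1, and C = -1.

The series (x = 1) is 2F1: upper {\frac{1}{2}, \frac{5}{2}}, lower {8}, prefactor -1. Verdict: this is Gauss's theorem I1 (half-integer case) (x = 1; upper {\frac{1}{2}, \frac{5}{2}} half-integers, c = 8 in the evaluable pattern). Value: \left(-\frac{524288}{135135}\right) / \pi.


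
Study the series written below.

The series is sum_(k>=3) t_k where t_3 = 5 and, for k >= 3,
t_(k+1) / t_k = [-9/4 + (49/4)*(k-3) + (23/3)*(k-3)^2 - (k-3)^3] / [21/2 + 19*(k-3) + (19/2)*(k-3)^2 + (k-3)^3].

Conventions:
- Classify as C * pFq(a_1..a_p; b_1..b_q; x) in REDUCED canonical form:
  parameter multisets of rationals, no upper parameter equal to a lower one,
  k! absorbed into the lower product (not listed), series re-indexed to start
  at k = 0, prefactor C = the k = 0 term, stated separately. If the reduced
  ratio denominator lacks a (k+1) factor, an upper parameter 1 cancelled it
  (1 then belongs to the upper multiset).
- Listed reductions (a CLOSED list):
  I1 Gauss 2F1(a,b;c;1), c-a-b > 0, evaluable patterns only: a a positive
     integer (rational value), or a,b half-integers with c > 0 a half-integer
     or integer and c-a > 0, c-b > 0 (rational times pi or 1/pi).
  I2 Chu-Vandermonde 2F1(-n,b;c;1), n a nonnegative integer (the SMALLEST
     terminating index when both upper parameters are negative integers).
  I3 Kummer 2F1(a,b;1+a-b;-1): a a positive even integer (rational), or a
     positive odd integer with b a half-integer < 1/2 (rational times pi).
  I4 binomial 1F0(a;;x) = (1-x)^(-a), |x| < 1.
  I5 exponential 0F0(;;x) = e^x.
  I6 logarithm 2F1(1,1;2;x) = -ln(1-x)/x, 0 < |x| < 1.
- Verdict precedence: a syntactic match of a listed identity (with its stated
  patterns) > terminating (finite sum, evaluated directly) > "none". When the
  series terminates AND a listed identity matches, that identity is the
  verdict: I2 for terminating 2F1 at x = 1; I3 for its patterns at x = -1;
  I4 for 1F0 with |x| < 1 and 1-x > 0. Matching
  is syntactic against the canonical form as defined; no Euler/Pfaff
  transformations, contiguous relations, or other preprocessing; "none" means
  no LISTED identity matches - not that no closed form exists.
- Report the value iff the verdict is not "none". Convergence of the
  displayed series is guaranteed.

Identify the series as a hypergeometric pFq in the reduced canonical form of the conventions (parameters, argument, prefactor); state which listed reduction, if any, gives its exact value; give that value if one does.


First insight: with t_0 = 5, cancel k + 3/2 from the displayed ratio first; then C = 5.
Consecutive-term ratio: r(k) = (-1) * (k-9) (k-1/6) / [(k+7) (k+1)] - rational in k, leading ratio (-1); with t_0 = 5, classification follows.

Canonical form: C = 5 times 2F1 with upper {-9, -1/6}, lower {7}, x = -1. Verdict: terminating (-9 upstairs). 10 nonzero terms in all; added directly. Value: 29837372961065/9508185243648.


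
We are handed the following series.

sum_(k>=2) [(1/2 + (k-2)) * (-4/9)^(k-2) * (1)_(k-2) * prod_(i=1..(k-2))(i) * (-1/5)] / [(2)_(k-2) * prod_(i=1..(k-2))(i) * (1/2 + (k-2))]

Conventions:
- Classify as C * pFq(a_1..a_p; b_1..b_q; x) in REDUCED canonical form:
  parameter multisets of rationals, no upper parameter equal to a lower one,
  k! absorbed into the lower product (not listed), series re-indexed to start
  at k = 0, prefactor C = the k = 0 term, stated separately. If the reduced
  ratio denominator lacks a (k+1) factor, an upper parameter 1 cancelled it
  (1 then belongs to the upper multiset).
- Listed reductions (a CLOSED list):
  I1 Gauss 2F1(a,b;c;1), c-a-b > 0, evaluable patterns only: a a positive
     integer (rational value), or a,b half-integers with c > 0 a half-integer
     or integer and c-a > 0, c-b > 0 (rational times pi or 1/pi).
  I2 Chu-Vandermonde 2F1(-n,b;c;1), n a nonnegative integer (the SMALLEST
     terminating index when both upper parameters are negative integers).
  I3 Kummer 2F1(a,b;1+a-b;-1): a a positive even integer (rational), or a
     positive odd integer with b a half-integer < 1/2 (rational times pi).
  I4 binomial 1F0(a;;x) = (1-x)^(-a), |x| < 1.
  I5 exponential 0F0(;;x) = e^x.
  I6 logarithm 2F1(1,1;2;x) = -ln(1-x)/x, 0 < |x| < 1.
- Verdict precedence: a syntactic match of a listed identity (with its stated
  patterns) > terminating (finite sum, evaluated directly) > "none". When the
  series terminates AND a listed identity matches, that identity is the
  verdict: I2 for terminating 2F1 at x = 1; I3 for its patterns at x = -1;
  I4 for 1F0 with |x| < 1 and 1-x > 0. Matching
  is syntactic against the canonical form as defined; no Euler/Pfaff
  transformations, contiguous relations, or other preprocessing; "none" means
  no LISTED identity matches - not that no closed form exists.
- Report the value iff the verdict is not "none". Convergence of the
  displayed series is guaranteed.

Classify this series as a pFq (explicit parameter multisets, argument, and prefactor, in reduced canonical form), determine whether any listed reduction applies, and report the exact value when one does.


Prefactor -1/5, argument -4/9: 2F1 with upper {1, 1} over lower {2}. Verdict: logarithm (I6) matches (the logarithm: parameters (1,1;2), x = -4/9). Exact value: (-9/20) * ln(13/9).

First insight: x = (-4/9) and the product of the first k integers (prefactor -1/5) is k!.
Term ratio: r(k) = (-4/9) * (k+1) (k+1) / [(k+2) (k+1)] ; factor over Q: parameters, x = (-4/9), and C = -1/5.


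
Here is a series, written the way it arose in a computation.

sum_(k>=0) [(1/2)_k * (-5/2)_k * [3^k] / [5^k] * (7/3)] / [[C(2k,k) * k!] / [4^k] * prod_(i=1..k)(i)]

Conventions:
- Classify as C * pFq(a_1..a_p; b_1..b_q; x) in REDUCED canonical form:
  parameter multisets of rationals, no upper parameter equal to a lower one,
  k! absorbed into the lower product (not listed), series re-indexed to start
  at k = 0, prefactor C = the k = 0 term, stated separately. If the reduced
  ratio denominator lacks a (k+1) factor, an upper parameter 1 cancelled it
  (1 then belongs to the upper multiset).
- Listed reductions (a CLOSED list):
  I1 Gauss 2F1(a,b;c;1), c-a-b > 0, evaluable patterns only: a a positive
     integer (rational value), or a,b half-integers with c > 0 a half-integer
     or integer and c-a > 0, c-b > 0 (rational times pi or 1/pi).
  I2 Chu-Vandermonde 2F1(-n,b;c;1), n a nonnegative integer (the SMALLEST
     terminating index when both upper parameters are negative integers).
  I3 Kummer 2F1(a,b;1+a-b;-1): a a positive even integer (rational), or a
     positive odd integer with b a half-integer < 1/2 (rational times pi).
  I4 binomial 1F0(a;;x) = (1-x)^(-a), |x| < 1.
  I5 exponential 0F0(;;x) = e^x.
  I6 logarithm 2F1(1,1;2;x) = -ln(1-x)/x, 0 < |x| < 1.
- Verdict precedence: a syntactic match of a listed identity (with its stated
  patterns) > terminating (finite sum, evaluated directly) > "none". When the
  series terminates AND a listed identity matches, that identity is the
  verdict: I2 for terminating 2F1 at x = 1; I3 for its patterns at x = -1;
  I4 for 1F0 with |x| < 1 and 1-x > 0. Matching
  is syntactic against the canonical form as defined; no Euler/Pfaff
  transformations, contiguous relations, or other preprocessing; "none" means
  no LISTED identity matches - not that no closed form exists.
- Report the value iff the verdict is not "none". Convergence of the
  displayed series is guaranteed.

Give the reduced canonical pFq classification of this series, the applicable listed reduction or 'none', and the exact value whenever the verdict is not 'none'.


x = 3/5 here; the reduced form reads 1F0, upper {-5/2}, lower {-}, C = 7/3. Verdict: the I4 binomial reduction applies (the 1F0 binomial series: exponent 5/2, x = 3/5). Sum: (7/3) * (2/5)^(5/2).

Key observation: from the first term 7/3: the two geometric factors (prefactor 7/3) combine into one argument.
Term ratio: r(k) = (3/5) * (k-5/2) / [(k+1)] - rational; roots negated = parameters, x = (3/5), C = 7/3.


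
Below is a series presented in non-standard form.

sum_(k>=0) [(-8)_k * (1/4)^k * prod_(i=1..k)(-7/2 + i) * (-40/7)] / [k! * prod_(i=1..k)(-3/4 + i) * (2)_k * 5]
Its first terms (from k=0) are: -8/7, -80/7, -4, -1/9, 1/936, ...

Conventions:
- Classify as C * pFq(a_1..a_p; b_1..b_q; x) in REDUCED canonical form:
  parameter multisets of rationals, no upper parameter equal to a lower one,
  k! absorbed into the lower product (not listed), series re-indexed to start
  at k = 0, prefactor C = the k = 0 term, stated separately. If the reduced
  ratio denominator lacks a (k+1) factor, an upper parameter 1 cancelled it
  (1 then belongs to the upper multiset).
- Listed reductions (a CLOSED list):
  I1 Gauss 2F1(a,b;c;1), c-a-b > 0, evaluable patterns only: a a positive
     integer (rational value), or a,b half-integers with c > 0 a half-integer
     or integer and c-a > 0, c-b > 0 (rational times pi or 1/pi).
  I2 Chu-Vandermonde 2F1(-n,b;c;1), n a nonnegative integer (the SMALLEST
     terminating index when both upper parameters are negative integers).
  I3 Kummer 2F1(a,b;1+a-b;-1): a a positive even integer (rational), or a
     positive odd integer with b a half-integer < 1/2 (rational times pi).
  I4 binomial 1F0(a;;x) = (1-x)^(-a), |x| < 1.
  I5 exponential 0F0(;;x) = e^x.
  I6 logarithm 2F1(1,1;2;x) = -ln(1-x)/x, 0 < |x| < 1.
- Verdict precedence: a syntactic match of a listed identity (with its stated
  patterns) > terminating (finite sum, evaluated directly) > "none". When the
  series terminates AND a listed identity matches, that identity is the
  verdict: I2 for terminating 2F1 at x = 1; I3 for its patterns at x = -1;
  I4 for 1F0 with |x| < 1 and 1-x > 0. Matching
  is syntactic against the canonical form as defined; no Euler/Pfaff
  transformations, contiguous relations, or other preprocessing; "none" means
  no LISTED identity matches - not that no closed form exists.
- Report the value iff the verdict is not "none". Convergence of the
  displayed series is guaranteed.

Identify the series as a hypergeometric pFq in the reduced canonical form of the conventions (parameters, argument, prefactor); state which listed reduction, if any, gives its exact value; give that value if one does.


The series (x = 1/4) is 2F2: upper {-8, -5/2}, lower {1/4, 2}, prefactor -8/7. Verdict: terminating at k = 8: the factor (-8)_k kills every later term; summing the 9 survivors is exact. Sum: -689708304083/41345740800.

First insight: with t_0 = -8/7, the lower running product (C = -8/7, x = 1/4) is a rising factorial.
Ratio: r(k) = (1/4) * (k-8) (k-5/2) / [(k+1/4) (k+2) (k+1)] - rational in k, leading ratio (1/4); with t_0 = -8/7, classification follows.


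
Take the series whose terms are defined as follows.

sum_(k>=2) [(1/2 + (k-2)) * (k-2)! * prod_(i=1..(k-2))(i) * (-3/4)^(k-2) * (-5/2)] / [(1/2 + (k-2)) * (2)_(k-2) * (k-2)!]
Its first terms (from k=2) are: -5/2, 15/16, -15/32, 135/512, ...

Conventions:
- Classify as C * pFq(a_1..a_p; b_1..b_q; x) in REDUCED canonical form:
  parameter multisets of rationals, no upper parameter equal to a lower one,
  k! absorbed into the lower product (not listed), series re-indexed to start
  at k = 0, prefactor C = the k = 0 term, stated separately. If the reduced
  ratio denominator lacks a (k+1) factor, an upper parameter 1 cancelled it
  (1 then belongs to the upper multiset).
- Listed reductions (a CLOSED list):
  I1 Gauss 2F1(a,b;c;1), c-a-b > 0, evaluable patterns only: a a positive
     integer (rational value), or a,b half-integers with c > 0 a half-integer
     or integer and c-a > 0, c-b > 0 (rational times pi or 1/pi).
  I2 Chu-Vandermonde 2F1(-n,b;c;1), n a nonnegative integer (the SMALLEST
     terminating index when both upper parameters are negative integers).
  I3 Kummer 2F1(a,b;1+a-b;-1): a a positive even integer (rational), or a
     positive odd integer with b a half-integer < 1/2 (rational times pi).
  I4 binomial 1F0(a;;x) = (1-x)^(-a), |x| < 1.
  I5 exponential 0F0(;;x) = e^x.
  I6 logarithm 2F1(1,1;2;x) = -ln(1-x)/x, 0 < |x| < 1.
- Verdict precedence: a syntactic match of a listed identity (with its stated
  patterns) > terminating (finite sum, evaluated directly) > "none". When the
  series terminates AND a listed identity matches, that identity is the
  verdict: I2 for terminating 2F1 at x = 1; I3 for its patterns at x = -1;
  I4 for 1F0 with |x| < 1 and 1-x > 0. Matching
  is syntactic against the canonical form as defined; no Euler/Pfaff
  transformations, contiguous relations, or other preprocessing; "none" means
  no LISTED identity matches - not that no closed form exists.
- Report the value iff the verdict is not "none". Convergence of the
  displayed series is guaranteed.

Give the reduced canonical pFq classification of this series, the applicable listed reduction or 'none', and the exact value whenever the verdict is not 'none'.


This is -5/2 * 2F1(1, 1; 2; -3/4) in reduced canonical form. Verdict at x = -3/4: the I6 logarithm reduction matches (the logarithm: parameters (1,1;2), x = -3/4). Value: (-10/3) * ln(7/4).

The tell: t_0 being -5/2, the running product (prefactor -5/2) telescopes to a rising factorial.
Ratio: r(k) = (-3/4) * (k+1) (k+1) / [(k+2) (k+1)] - rational in k. x = (-3/4); t_0 = -5/2; negate the roots.


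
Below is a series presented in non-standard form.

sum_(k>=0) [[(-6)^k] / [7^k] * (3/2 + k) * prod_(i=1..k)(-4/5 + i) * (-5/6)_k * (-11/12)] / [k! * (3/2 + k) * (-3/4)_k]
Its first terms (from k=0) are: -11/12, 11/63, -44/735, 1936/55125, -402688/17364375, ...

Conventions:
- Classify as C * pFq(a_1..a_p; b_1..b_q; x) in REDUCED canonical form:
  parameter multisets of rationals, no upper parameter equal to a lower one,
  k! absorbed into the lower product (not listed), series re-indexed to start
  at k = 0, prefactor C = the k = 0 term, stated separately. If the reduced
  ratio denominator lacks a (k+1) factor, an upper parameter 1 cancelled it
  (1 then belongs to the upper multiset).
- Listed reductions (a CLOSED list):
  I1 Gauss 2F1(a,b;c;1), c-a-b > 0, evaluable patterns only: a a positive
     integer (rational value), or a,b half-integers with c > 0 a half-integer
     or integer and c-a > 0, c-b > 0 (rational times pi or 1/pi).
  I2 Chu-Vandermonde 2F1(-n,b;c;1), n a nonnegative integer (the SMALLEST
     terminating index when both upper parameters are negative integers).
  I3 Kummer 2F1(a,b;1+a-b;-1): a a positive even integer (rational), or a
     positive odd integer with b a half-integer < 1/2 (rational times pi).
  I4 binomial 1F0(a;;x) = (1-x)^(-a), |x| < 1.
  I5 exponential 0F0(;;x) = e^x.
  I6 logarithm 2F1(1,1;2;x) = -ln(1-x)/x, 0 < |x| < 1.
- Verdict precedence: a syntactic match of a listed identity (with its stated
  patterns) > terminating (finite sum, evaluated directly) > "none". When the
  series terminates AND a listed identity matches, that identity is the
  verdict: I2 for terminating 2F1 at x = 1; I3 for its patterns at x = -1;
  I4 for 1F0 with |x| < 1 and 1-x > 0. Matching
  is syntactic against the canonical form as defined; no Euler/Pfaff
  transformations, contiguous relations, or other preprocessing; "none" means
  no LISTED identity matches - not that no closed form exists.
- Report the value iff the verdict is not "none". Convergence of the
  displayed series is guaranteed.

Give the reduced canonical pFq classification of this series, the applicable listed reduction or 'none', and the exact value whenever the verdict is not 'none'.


Canonical form: C = -11/12 times 2F1 with upper {-5/6, 1/5}, lower {-3/4}, x = -6/7. Verdict: none - this 2F1 at x = -6/7 matches no listed pattern, and upper {-5/6, 1/5} holds no stopper.

The tell: x = (-6/7) and the running product (prefactor -11/12) telescopes to a rising factorial.
Ratio: r(k) = (-6/7) * (k-5/6) (k+1/5) / [(k-3/4) (k+1)] - rational in k, leading ratio (-6/7); with t_0 = -11/12, classification follows.


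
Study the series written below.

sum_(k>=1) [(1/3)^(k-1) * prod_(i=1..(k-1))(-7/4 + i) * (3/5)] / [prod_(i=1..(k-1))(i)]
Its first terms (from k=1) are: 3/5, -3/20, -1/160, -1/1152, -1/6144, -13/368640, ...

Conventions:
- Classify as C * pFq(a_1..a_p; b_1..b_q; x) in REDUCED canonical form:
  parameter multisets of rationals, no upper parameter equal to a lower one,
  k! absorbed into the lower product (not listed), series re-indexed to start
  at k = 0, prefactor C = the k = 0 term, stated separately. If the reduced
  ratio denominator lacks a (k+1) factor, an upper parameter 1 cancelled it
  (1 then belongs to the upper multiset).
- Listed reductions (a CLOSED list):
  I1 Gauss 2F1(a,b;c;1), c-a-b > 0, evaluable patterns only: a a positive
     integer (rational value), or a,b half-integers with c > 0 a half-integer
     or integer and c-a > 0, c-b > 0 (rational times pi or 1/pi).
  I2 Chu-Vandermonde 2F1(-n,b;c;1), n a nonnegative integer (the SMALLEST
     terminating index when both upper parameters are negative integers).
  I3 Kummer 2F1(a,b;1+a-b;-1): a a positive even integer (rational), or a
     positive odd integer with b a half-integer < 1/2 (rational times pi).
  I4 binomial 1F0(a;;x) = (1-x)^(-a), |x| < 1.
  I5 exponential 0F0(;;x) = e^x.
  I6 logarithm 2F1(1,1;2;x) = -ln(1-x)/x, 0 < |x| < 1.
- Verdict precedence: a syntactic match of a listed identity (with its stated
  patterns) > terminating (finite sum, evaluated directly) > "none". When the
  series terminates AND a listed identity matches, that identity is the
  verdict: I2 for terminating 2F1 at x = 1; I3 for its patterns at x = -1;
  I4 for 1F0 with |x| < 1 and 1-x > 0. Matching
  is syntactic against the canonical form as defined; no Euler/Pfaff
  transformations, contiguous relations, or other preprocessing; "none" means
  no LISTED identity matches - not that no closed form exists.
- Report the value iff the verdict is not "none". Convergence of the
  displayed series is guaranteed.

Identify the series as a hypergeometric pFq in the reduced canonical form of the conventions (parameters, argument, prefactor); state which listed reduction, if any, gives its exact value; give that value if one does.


Classification (C = 3/5): 1F0 with upper {-3/4}, lower {-}, argument x = 1/3. Verdict: the binomial series (I4) fires (the 1F0 binomial series: exponent 3/4, x = 1/3). Hence: (3/5) * (2/3)^(3/4).

The tell: x = (1/3) and the running product (C = 3/5, x = 1/3) telescopes to a rising factorial.
Adjacent-term ratio: r(k) = (1/3) * (k-3/4) / [(k+1)] - rational; roots negated = parameters, x = (1/3), C = 3/5.


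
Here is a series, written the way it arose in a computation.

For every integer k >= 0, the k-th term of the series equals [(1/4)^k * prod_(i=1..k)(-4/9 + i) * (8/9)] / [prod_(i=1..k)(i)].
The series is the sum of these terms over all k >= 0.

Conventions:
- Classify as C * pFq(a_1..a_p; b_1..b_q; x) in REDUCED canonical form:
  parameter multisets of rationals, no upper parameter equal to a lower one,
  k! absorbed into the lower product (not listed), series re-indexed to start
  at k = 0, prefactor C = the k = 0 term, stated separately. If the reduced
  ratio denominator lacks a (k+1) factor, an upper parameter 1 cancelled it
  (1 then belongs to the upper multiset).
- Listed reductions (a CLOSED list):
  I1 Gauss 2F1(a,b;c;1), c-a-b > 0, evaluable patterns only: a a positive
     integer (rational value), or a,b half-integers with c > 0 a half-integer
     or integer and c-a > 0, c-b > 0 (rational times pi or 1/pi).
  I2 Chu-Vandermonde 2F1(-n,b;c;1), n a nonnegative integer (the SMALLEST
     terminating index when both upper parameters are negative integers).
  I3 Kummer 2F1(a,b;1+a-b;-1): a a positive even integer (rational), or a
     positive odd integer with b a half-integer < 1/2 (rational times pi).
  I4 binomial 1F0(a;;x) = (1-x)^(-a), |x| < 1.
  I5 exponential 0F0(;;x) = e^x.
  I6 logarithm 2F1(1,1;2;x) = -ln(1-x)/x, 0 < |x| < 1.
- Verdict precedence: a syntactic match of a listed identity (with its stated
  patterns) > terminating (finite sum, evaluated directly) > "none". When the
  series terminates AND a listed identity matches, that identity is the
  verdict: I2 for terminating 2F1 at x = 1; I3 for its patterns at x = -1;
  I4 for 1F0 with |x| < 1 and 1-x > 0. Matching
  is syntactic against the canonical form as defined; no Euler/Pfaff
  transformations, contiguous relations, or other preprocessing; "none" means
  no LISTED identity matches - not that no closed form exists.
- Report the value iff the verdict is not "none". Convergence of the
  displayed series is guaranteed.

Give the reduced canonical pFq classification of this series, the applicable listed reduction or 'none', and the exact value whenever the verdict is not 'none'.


First insight: t_0 being 8/9, the running product (C = 8/9, x = 1/4) telescopes to a rising factorial.
Adjacent-term ratio: r(k) = (1/4) * (k+5/9) / [(k+1)] - rational in k, leading ratio (1/4); with t_0 = 8/9, classification follows.

This is 8/9 * 1F0(5/9; -; 1/4) in reduced canonical form. Verdict (x = 1/4): binomial (I4) applies (the 1F0 binomial series: exponent -5/9, x = 1/4). Its exact value is (8/9) * (3/4)^(-5/9).


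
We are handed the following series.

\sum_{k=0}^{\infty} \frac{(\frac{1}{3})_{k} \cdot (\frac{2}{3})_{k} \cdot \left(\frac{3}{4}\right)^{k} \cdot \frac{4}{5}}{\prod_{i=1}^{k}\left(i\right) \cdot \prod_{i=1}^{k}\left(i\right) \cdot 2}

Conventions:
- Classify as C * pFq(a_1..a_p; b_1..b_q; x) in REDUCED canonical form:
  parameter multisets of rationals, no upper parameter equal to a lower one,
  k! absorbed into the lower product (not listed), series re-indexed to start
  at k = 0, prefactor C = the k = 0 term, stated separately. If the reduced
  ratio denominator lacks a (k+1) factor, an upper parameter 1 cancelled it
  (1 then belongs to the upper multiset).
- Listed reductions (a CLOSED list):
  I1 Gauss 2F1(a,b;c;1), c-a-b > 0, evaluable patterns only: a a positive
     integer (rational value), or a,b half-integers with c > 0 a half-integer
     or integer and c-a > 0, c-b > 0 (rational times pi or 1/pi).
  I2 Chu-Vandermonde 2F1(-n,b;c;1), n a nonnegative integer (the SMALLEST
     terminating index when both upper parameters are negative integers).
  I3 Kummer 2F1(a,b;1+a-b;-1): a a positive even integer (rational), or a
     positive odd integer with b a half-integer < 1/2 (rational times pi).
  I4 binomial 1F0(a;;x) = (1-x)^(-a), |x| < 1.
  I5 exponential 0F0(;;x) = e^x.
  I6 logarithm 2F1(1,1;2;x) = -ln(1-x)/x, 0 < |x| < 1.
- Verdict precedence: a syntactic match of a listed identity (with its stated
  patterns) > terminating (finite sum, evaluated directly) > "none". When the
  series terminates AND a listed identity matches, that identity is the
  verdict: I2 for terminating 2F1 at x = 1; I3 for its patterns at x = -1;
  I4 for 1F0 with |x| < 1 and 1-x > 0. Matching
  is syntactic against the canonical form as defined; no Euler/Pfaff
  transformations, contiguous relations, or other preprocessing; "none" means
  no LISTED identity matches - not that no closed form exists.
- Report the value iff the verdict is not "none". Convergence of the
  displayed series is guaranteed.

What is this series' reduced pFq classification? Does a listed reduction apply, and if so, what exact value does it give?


This is \frac{2}{5} * 2F1(\frac{1}{3}, \frac{2}{3}; 1; \frac{3}{4}) in reduced canonical form. Verdict: none. Every listed pattern misses the 2F1 form at \frac{3}{4}, upper {\frac{1}{3}, \frac{2}{3}}.

Key observation: t_0 = \frac{2}{5} here, and the product of the first k integers (C = 2/5) is k!.
Adjacent-term ratio: r(k) = \frac{3}{4} * (k+\frac{1}{3}) (k+\frac{2}{3}) / [(k+1) (k+1)] - rational in k, leading ratio \frac{3}{4}; with t_0 = \frac{2}{5}, classification follows.
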